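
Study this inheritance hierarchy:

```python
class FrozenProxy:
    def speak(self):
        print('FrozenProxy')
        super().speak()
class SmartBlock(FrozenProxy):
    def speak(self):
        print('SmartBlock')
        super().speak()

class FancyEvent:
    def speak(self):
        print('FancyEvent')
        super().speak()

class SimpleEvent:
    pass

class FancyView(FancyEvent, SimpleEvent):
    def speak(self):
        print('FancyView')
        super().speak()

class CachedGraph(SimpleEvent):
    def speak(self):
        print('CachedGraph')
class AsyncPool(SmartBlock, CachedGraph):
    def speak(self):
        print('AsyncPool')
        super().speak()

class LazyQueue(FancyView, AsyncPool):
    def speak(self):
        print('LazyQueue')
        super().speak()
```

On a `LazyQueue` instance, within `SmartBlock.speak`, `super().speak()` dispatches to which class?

FrozenProxy

L[LazyQueue] = LazyQueue + merge(L[FancyView], L[AsyncPool], [FancyView AsyncPool])
  take FancyView:  [FancyView FancyEvent SimpleEvent object] + [AsyncPool SmartBlock FrozenProxy CachedGraph SimpleEvent object] + [FancyView AsyncPool]
  take FancyEvent:  [FancyEvent SimpleEvent object] + [AsyncPool SmartBlock FrozenProxy CachedGraph SimpleEvent object] + [AsyncPool]
  take AsyncPool:  [SimpleEvent object] + [AsyncPool SmartBlock FrozenProxy CachedGraph SimpleEvent object] + [AsyncPool]
  take SmartBlock:  [SimpleEvent object] + [SmartBlock FrozenProxy CachedGraph SimpleEvent object]
  take FrozenProxy:  [SimpleEvent object] + [FrozenProxy CachedGraph SimpleEvent object]
  take CachedGraph:  [SimpleEvent object] + [CachedGraph SimpleEvent object]
  take SimpleEvent:  [SimpleEvent object] + [SimpleEvent object]
  take object:  [object] + [object]
MRO: LazyQueue FancyView FancyEvent AsyncPool SmartBlock FrozenProxy CachedGraph SimpleEvent object
super() in SmartBlock.speak on a LazyQueue instance goes to the class after SmartBlock in LazyQueue's MRO: FrozenProxy.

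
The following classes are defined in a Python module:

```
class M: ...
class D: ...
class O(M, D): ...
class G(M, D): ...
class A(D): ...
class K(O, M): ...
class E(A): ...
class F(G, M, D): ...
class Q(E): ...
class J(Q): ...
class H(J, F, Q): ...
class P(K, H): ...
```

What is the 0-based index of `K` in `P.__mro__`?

L[P] = P + merge(L[K], L[H], [K H])
  take K:  [K O M D object] + [H J F Q E A G M D object] + [K H]
  take O:  [O M D object] + [H J F Q E A G M D object] + [H]
  take H:  [M D object] + [H J F Q E A G M D object] + [H]
  take J:  [M D object] + [J F Q E A G M D object]
  take F:  [M D object] + [F Q E A G M D object]
  take Q:  [M D object] + [Q E A G M D object]
  take E:  [M D object] + [E A G M D object]
  take A:  [M D object] + [A G M D object]
  take G:  [M D object] + [G M D object]
  take M:  [M D object] + [M D object]
  take D:  [D object] + [D object]
  take object:  [object] + [object]
MRO: P K O H J F Q E A G M D object
K sits at index 1.

1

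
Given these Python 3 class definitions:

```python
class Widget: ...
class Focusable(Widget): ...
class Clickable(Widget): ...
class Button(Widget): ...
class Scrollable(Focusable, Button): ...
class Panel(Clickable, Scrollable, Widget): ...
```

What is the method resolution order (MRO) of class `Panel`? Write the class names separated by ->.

Panel -> Clickable -> Scrollable -> Focusable -> Button -> Widget -> object

L[Panel] = Panel + merge(L[Clickable], L[Scrollable], L[Widget], [Clickable Scrollable Widget])
  take Clickable:  [Clickable Widget object] + [Scrollable Focusable Button Widget object] + [Widget object] + [Clickable Scrollable Widget]
  take Scrollable:  [Widget object] + [Scrollable Focusable Button Widget object] + [Widget object] + [Scrollable Widget]
  take Focusable:  [Widget object] + [Focusable Button Widget object] + [Widget object] + [Widget]
  take Button:  [Widget object] + [Button Widget object] + [Widget object] + [Widget]
  take Widget:  [Widget object] + [Widget object] + [Widget object] + [Widget]
  take object:  [object] + [object] + [object]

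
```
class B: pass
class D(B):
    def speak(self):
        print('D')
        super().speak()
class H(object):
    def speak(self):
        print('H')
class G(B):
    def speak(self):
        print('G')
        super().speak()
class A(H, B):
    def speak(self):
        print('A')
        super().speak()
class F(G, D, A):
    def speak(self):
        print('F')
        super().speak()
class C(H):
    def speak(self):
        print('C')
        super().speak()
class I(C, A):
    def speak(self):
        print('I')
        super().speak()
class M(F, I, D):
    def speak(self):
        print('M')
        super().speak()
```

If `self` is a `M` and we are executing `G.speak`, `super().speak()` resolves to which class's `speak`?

L[M] = M + merge(L[F], L[I], L[D], [F I D])
  take F:  [F G D A H B object] + [I C A H B object] + [D B object] + [F I D]
  take G:  [G D A H B object] + [I C A H B object] + [D B object] + [I D]
  take I:  [D A H B object] + [I C A H B object] + [D B object] + [I D]
  take D:  [D A H B object] + [C A H B object] + [D B object] + [D]
  take C:  [A H B object] + [C A H B object] + [B object]
  take A:  [A H B object] + [A H B object] + [B object]
  take H:  [H B object] + [H B object] + [B object]
  take B:  [B object] + [B object] + [B object]
  take object:  [object] + [object] + [object]
MRO: M F G I D C A H B object
super() in G.speak on a M instance goes to the class after G in M's MRO: I.

I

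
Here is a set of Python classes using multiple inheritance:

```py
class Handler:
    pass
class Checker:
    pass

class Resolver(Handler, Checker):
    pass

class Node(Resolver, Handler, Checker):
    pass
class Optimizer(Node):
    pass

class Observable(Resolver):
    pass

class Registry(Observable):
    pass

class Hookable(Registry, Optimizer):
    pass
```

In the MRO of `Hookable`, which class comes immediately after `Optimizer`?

L[Hookable] = Hookable + merge(L[Registry], L[Optimizer], [Registry Optimizer])
  take Registry:  [Registry Observable Resolver Handler Checker object] + [Optimizer Node Resolver Handler Checker object] + [Registry Optimizer]
  take Observable:  [Observable Resolver Handler Checker object] + [Optimizer Node Resolver Handler Checker object] + [Optimizer]
  take Optimizer:  [Resolver Handler Checker object] + [Optimizer Node Resolver Handler Checker object] + [Optimizer]
  take Node:  [Resolver Handler Checker object] + [Node Resolver Handler Checker object]
  take Resolver:  [Resolver Handler Checker object] + [Resolver Handler Checker object]
  take Handler:  [Handler Checker object] + [Handler Checker object]
  take Checker:  [Checker object] + [Checker object]
  take object:  [object] + [object]
MRO: Hookable Registry Observable Optimizer Node Resolver Handler Checker object
Optimizer is at position 3; next is Node.

Node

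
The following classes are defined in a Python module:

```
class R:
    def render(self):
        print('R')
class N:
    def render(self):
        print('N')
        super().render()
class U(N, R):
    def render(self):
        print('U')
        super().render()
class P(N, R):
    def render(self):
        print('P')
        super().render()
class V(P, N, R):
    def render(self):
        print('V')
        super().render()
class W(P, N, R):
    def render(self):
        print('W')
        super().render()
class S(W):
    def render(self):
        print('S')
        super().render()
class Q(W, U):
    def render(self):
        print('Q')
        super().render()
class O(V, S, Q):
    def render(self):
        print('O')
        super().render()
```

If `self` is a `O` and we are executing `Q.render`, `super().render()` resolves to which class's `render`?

W

L[O] = O + merge(L[V], L[S], L[Q], [V S Q])
  take V:  [V P N R object] + [S W P N R object] + [Q W P U N R object] + [V S Q]
  take S:  [P N R object] + [S W P N R object] + [Q W P U N R object] + [S Q]
  take Q:  [P N R object] + [W P N R object] + [Q W P U N R object] + [Q]
  take W:  [P N R object] + [W P N R object] + [W P U N R object]
  take P:  [P N R object] + [P N R object] + [P U N R object]
  take U:  [N R object] + [N R object] + [U N R object]
  take N:  [N R object] + [N R object] + [N R object]
  take R:  [R object] + [R object] + [R object]
  take object:  [object] + [object] + [object]
MRO: O V S Q W P U N R object
super() in Q.render on a O instance goes to the class after Q in O's MRO: W.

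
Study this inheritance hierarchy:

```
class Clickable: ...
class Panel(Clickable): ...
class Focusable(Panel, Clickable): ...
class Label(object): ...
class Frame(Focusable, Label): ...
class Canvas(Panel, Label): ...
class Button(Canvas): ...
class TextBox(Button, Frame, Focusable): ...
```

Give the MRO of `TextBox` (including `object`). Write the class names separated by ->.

TextBox -> Button -> Canvas -> Frame -> Focusable -> Panel -> Clickable -> Label -> object

L[TextBox] = TextBox + merge(L[Button], L[Frame], L[Focusable], [Button Frame Focusable])
  take Button:  [Button Canvas Panel Clickable Label object] + [Frame Focusable Panel Clickable Label object] + [Focusable Panel Clickable object] + [Button Frame Focusable]
  take Canvas:  [Canvas Panel Clickable Label object] + [Frame Focusable Panel Clickable Label object] + [Focusable Panel Clickable object] + [Frame Focusable]
  take Frame:  [Panel Clickable Label object] + [Frame Focusable Panel Clickable Label object] + [Focusable Panel Clickable object] + [Frame Focusable]
  take Focusable:  [Panel Clickable Label object] + [Focusable Panel Clickable Label object] + [Focusable Panel Clickable object] + [Focusable]
  take Panel:  [Panel Clickable Label object] + [Panel Clickable Label object] + [Panel Clickable object]
  take Clickable:  [Clickable Label object] + [Clickable Label object] + [Clickable object]
  take Label:  [Label object] + [Label object] + [object]
  take object:  [object] + [object] + [object]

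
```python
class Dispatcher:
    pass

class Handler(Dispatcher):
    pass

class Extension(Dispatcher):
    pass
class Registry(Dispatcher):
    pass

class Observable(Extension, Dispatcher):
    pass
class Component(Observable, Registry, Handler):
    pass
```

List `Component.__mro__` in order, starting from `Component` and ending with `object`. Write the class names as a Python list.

L[Component] = Component + merge(L[Observable], L[Registry], L[Handler], [Observable Registry Handler])
  take Observable:  [Observable Extension Dispatcher object] + [Registry Dispatcher object] + [Handler Dispatcher object] + [Observable Registry Handler]
  take Extension:  [Extension Dispatcher object] + [Registry Dispatcher object] + [Handler Dispatcher object] + [Registry Handler]
  take Registry:  [Dispatcher object] + [Registry Dispatcher object] + [Handler Dispatcher object] + [Registry Handler]
  take Handler:  [Dispatcher object] + [Dispatcher object] + [Handler Dispatcher object] + [Handler]
  take Dispatcher:  [Dispatcher object] + [Dispatcher object] + [Dispatcher object]
  take object:  [object] + [object] + [object]

[Component, Observable, Extension, Registry, Handler, Dispatcher, object]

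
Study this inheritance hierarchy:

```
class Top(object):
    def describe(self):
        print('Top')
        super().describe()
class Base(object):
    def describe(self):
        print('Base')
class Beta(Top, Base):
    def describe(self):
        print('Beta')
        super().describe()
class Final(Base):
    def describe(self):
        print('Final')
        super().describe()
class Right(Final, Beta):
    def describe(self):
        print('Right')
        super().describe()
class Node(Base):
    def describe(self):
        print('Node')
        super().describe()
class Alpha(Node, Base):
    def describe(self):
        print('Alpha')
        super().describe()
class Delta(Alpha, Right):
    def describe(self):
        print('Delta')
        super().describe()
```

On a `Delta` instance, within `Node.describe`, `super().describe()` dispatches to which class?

L[Delta] = Delta + merge(L[Alpha], L[Right], [Alpha Right])
  take Alpha:  [Alpha Node Base object] + [Right Final Beta Top Base object] + [Alpha Right]
  take Node:  [Node Base object] + [Right Final Beta Top Base object] + [Right]
  take Right:  [Base object] + [Right Final Beta Top Base object] + [Right]
  take Final:  [Base object] + [Final Beta Top Base object]
  take Beta:  [Base object] + [Beta Top Base object]
  take Top:  [Base object] + [Top Base object]
  take Base:  [Base object] + [Base object]
  take object:  [object] + [object]
MRO: Delta Alpha Node Right Final Beta Top Base object
super() in Node.describe on a Delta instance goes to the class after Node in Delta's MRO: Right.

Right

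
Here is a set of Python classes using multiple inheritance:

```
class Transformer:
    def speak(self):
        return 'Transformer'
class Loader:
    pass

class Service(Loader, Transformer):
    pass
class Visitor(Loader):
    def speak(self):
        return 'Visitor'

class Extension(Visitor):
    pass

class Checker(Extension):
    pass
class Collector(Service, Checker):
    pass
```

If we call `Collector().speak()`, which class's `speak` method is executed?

Visitor

L[Collector] = Collector + merge(L[Service], L[Checker], [Service Checker])
  take Service:  [Service Loader Transformer object] + [Checker Extension Visitor Loader object] + [Service Checker]
  take Checker:  [Loader Transformer object] + [Checker Extension Visitor Loader object] + [Checker]
  take Extension:  [Loader Transformer object] + [Extension Visitor Loader object]
  take Visitor:  [Loader Transformer object] + [Visitor Loader object]
  take Loader:  [Loader Transformer object] + [Loader object]
  take Transformer:  [Transformer object] + [object]
  take object:  [object] + [object]
MRO: Collector Service Checker Extension Visitor Loader Transformer object
speak is defined in: Transformer, Visitor. First along the MRO is Visitor.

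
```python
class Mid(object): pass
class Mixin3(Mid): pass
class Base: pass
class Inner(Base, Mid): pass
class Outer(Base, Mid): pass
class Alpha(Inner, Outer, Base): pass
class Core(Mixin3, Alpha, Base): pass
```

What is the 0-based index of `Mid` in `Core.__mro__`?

L[Core] = Core + merge(L[Mixin3], L[Alpha], L[Base], [Mixin3 Alpha Base])
  take Mixin3:  [Mixin3 Mid object] + [Alpha Inner Outer Base Mid object] + [Base object] + [Mixin3 Alpha Base]
  take Alpha:  [Mid object] + [Alpha Inner Outer Base Mid object] + [Base object] + [Alpha Base]
  take Inner:  [Mid object] + [Inner Outer Base Mid object] + [Base object] + [Base]
  take Outer:  [Mid object] + [Outer Base Mid object] + [Base object] + [Base]
  take Base:  [Mid object] + [Base Mid object] + [Base object] + [Base]
  take Mid:  [Mid object] + [Mid object] + [object]
  take object:  [object] + [object] + [object]
MRO: Core Mixin3 Alpha Inner Outer Base Mid object
Mid sits at index 6.

6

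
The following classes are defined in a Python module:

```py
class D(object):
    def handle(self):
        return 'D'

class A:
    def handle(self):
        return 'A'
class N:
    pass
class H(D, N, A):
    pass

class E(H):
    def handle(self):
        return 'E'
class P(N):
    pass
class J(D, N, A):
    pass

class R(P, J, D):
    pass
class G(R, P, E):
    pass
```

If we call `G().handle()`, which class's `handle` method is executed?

L[G] = G + merge(L[R], L[P], L[E], [R P E])
  take R:  [R P J D N A object] + [P N object] + [E H D N A object] + [R P E]
  take P:  [P J D N A object] + [P N object] + [E H D N A object] + [P E]
  take J:  [J D N A object] + [N object] + [E H D N A object] + [E]
  take E:  [D N A object] + [N object] + [E H D N A object] + [E]
  take H:  [D N A object] + [N object] + [H D N A object]
  take D:  [D N A object] + [N object] + [D N A object]
  take N:  [N A object] + [N object] + [N A object]
  take A:  [A object] + [object] + [A object]
  take object:  [object] + [object] + [object]
MRO: G R P J E H D N A object
handle is defined in: A, D, E. First along the MRO is E.

E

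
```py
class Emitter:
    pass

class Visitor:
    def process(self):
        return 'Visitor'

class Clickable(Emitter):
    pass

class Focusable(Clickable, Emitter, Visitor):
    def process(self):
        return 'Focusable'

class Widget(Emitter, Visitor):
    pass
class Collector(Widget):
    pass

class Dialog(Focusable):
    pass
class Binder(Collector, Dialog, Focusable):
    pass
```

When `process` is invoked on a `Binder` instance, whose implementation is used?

L[Binder] = Binder + merge(L[Collector], L[Dialog], L[Focusable], [Collector Dialog Focusable])
  take Collector:  [Collector Widget Emitter Visitor object] + [Dialog Focusable Clickable Emitter Visitor object] + [Focusable Clickable Emitter Visitor object] + [Collector Dialog Focusable]
  take Widget:  [Widget Emitter Visitor object] + [Dialog Focusable Clickable Emitter Visitor object] + [Focusable Clickable Emitter Visitor object] + [Dialog Focusable]
  take Dialog:  [Emitter Visitor object] + [Dialog Focusable Clickable Emitter Visitor object] + [Focusable Clickable Emitter Visitor object] + [Dialog Focusable]
  take Focusable:  [Emitter Visitor object] + [Focusable Clickable Emitter Visitor object] + [Focusable Clickable Emitter Visitor object] + [Focusable]
  take Clickable:  [Emitter Visitor object] + [Clickable Emitter Visitor object] + [Clickable Emitter Visitor object]
  take Emitter:  [Emitter Visitor object] + [Emitter Visitor object] + [Emitter Visitor object]
  take Visitor:  [Visitor object] + [Visitor object] + [Visitor object]
  take object:  [object] + [object] + [object]
MRO: Binder Collector Widget Dialog Focusable Clickable Emitter Visitor object
process is defined in: Focusable, Visitor. First along the MRO is Focusable.

Focusable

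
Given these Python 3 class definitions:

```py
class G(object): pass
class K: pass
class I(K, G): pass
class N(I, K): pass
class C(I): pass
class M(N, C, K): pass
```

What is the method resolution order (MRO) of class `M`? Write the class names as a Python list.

[M, N, C, I, K, G, object]

L[M] = M + merge(L[N], L[C], L[K], [N C K])
  take N:  [N I K G object] + [C I K G object] + [K object] + [N C K]
  take C:  [I K G object] + [C I K G object] + [K object] + [C K]
  take I:  [I K G object] + [I K G object] + [K object] + [K]
  take K:  [K G object] + [K G object] + [K object] + [K]
  take G:  [G object] + [G object] + [object]
  take object:  [object] + [object] + [object]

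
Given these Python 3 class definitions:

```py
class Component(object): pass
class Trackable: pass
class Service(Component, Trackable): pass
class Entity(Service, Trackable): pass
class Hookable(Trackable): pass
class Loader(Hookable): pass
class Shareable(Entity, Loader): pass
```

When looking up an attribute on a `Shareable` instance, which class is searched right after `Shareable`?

Entity

L[Shareable] = Shareable + merge(L[Entity], L[Loader], [Entity Loader])
  take Entity:  [Entity Service Component Trackable object] + [Loader Hookable Trackable object] + [Entity Loader]
  take Service:  [Service Component Trackable object] + [Loader Hookable Trackable object] + [Loader]
  take Component:  [Component Trackable object] + [Loader Hookable Trackable object] + [Loader]
  take Loader:  [Trackable object] + [Loader Hookable Trackable object] + [Loader]
  take Hookable:  [Trackable object] + [Hookable Trackable object]
  take Trackable:  [Trackable object] + [Trackable object]
  take object:  [object] + [object]
MRO: Shareable Entity Service Component Loader Hookable Trackable object
Shareable is at position 0; next is Entity.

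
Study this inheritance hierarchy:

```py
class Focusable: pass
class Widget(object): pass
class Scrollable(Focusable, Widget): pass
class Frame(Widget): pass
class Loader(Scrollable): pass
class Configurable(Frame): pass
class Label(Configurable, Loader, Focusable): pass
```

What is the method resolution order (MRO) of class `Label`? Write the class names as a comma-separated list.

Label, Configurable, Frame, Loader, Scrollable, Focusable, Widget, object

L[Label] = Label + merge(L[Configurable], L[Loader], L[Focusable], [Configurable Loader Focusable])
  take Configurable:  [Configurable Frame Widget object] + [Loader Scrollable Focusable Widget object] + [Focusable object] + [Configurable Loader Focusable]
  take Frame:  [Frame Widget object] + [Loader Scrollable Focusable Widget object] + [Focusable object] + [Loader Focusable]
  take Loader:  [Widget object] + [Loader Scrollable Focusable Widget object] + [Focusable object] + [Loader Focusable]
  take Scrollable:  [Widget object] + [Scrollable Focusable Widget object] + [Focusable object] + [Focusable]
  take Focusable:  [Widget object] + [Focusable Widget object] + [Focusable object] + [Focusable]
  take Widget:  [Widget object] + [Widget object] + [object]
  take object:  [object] + [object] + [object]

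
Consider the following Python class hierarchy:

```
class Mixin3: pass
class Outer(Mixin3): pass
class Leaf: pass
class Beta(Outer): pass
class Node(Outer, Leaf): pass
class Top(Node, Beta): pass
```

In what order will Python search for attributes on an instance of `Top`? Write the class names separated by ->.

L[Top] = Top + merge(L[Node], L[Beta], [Node Beta])
  take Node:  [Node Outer Mixin3 Leaf object] + [Beta Outer Mixin3 object] + [Node Beta]
  take Beta:  [Outer Mixin3 Leaf object] + [Beta Outer Mixin3 object] + [Beta]
  take Outer:  [Outer Mixin3 Leaf object] + [Outer Mixin3 object]
  take Mixin3:  [Mixin3 Leaf object] + [Mixin3 object]
  take Leaf:  [Leaf object] + [object]
  take object:  [object] + [object]

Top -> Node -> Beta -> Outer -> Mixin3 -> Leaf -> object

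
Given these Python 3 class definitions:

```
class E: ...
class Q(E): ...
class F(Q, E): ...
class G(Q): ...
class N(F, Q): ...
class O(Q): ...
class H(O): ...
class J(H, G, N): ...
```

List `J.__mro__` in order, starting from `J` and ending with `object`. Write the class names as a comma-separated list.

L[J] = J + merge(L[H], L[G], L[N], [H G N])
  take H:  [H O Q E object] + [G Q E object] + [N F Q E object] + [H G N]
  take O:  [O Q E object] + [G Q E object] + [N F Q E object] + [G N]
  take G:  [Q E object] + [G Q E object] + [N F Q E object] + [G N]
  take N:  [Q E object] + [Q E object] + [N F Q E object] + [N]
  take F:  [Q E object] + [Q E object] + [F Q E object]
  take Q:  [Q E object] + [Q E object] + [Q E object]
  take E:  [E object] + [E object] + [E object]
  take object:  [object] + [object] + [object]

J, H, O, G, N, F, Q, E, object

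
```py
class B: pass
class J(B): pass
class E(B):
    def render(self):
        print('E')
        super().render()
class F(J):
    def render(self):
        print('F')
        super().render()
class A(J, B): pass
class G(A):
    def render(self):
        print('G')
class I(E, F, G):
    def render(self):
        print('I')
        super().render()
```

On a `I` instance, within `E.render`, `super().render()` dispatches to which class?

L[I] = I + merge(L[E], L[F], L[G], [E F G])
  take E:  [E B object] + [F J B object] + [G A J B object] + [E F G]
  take F:  [B object] + [F J B object] + [G A J B object] + [F G]
  take G:  [B object] + [J B object] + [G A J B object] + [G]
  take A:  [B object] + [J B object] + [A J B object]
  take J:  [B object] + [J B object] + [J B object]
  take B:  [B object] + [B object] + [B object]
  take object:  [object] + [object] + [object]
MRO: I E F G A J B object
super() in E.render on a I instance goes to the class after E in I's MRO: F.

F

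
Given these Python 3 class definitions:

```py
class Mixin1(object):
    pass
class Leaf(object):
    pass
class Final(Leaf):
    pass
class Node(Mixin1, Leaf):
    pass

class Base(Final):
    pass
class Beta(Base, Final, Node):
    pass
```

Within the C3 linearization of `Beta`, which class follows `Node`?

Mixin1

L[Beta] = Beta + merge(L[Base], L[Final], L[Node], [Base Final Node])
  take Base:  [Base Final Leaf object] + [Final Leaf object] + [Node Mixin1 Leaf object] + [Base Final Node]
  take Final:  [Final Leaf object] + [Final Leaf object] + [Node Mixin1 Leaf object] + [Final Node]
  take Node:  [Leaf object] + [Leaf object] + [Node Mixin1 Leaf object] + [Node]
  take Mixin1:  [Leaf object] + [Leaf object] + [Mixin1 Leaf object]
  take Leaf:  [Leaf object] + [Leaf object] + [Leaf object]
  take object:  [object] + [object] + [object]
MRO: Beta Base Final Node Mixin1 Leaf object
Node is at position 3; next is Mixin1.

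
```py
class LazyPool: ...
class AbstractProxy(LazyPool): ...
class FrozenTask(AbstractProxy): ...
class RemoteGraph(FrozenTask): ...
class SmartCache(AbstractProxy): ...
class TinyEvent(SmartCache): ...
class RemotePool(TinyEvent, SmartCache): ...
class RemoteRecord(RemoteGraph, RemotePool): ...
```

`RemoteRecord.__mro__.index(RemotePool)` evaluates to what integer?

3

L[RemoteRecord] = RemoteRecord + merge(L[RemoteGraph], L[RemotePool], [RemoteGraph RemotePool])
  take RemoteGraph:  [RemoteGraph FrozenTask AbstractProxy LazyPool object] + [RemotePool TinyEvent SmartCache AbstractProxy LazyPool object] + [RemoteGraph RemotePool]
  take FrozenTask:  [FrozenTask AbstractProxy LazyPool object] + [RemotePool TinyEvent SmartCache AbstractProxy LazyPool object] + [RemotePool]
  take RemotePool:  [AbstractProxy LazyPool object] + [RemotePool TinyEvent SmartCache AbstractProxy LazyPool object] + [RemotePool]
  take TinyEvent:  [AbstractProxy LazyPool object] + [TinyEvent SmartCache AbstractProxy LazyPool object]
  take SmartCache:  [AbstractProxy LazyPool object] + [SmartCache AbstractProxy LazyPool object]
  take AbstractProxy:  [AbstractProxy LazyPool object] + [AbstractProxy LazyPool object]
  take LazyPool:  [LazyPool object] + [LazyPool object]
  take object:  [object] + [object]
MRO: RemoteRecord RemoteGraph FrozenTask RemotePool TinyEvent SmartCache AbstractProxy LazyPool object
RemotePool sits at index 3.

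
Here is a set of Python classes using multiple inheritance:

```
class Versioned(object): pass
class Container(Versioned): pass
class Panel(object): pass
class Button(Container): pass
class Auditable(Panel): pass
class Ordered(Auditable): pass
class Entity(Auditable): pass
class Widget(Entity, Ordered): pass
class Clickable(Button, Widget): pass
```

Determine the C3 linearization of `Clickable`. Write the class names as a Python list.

L[Clickable] = Clickable + merge(L[Button], L[Widget], [Button Widget])
  take Button:  [Button Container Versioned object] + [Widget Entity Ordered Auditable Panel object] + [Button Widget]
  take Container:  [Container Versioned object] + [Widget Entity Ordered Auditable Panel object] + [Widget]
  take Versioned:  [Versioned object] + [Widget Entity Ordered Auditable Panel object] + [Widget]
  take Widget:  [object] + [Widget Entity Ordered Auditable Panel object] + [Widget]
  take Entity:  [object] + [Entity Ordered Auditable Panel object]
  take Ordered:  [object] + [Ordered Auditable Panel object]
  take Auditable:  [object] + [Auditable Panel object]
  take Panel:  [object] + [Panel object]
  take object:  [object] + [object]

[Clickable, Button, Container, Versioned, Widget, Entity, Ordered, Auditable, Panel, object]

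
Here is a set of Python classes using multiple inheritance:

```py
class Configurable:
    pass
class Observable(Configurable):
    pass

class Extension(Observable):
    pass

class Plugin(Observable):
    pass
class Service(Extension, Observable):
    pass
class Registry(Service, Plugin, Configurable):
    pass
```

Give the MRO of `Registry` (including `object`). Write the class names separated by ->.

Registry -> Service -> Extension -> Plugin -> Observable -> Configurable -> object

L[Registry] = Registry + merge(L[Service], L[Plugin], L[Configurable], [Service Plugin Configurable])
  take Service:  [Service Extension Observable Configurable object] + [Plugin Observable Configurable object] + [Configurable object] + [Service Plugin Configurable]
  take Extension:  [Extension Observable Configurable object] + [Plugin Observable Configurable object] + [Configurable object] + [Plugin Configurable]
  take Plugin:  [Observable Configurable object] + [Plugin Observable Configurable object] + [Configurable object] + [Plugin Configurable]
  take Observable:  [Observable Configurable object] + [Observable Configurable object] + [Configurable object] + [Configurable]
  take Configurable:  [Configurable object] + [Configurable object] + [Configurable object] + [Configurable]
  take object:  [object] + [object] + [object]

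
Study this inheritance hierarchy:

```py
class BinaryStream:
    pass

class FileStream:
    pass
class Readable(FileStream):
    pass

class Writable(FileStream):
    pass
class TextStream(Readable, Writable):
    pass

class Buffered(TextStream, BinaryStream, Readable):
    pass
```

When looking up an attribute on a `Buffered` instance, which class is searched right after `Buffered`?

TextStream

L[Buffered] = Buffered + merge(L[TextStream], L[BinaryStream], L[Readable], [TextStream BinaryStream Readable])
  take TextStream:  [TextStream Readable Writable FileStream object] + [BinaryStream object] + [Readable FileStream object] + [TextStream BinaryStream Readable]
  take BinaryStream:  [Readable Writable FileStream object] + [BinaryStream object] + [Readable FileStream object] + [BinaryStream Readable]
  take Readable:  [Readable Writable FileStream object] + [object] + [Readable FileStream object] + [Readable]
  take Writable:  [Writable FileStream object] + [object] + [FileStream object]
  take FileStream:  [FileStream object] + [object] + [FileStream object]
  take object:  [object] + [object] + [object]
MRO: Buffered TextStream BinaryStream Readable Writable FileStream object
Buffered is at position 0; next is TextStream.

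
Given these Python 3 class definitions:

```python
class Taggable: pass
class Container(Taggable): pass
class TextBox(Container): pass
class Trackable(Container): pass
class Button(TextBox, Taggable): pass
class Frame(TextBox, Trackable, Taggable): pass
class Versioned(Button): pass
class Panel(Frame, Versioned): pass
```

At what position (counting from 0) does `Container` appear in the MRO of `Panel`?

6

L[Panel] = Panel + merge(L[Frame], L[Versioned], [Frame Versioned])
  take Frame:  [Frame TextBox Trackable Container Taggable object] + [Versioned Button TextBox Container Taggable object] + [Frame Versioned]
  take Versioned:  [TextBox Trackable Container Taggable object] + [Versioned Button TextBox Container Taggable object] + [Versioned]
  take Button:  [TextBox Trackable Container Taggable object] + [Button TextBox Container Taggable object]
  take TextBox:  [TextBox Trackable Container Taggable object] + [TextBox Container Taggable object]
  take Trackable:  [Trackable Container Taggable object] + [Container Taggable object]
  take Container:  [Container Taggable object] + [Container Taggable object]
  take Taggable:  [Taggable object] + [Taggable object]
  take object:  [object] + [object]
MRO: Panel Frame Versioned Button TextBox Trackable Container Taggable object
Container sits at index 6.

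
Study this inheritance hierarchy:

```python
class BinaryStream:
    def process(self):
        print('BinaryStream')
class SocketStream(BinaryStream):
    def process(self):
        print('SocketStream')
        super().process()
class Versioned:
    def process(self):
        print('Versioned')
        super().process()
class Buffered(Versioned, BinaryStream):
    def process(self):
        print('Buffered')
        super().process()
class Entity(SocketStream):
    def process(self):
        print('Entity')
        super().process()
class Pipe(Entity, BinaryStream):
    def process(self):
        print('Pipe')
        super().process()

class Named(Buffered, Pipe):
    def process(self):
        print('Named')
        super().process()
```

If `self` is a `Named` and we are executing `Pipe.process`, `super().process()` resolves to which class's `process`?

Entity

L[Named] = Named + merge(L[Buffered], L[Pipe], [Buffered Pipe])
  take Buffered:  [Buffered Versioned BinaryStream object] + [Pipe Entity SocketStream BinaryStream object] + [Buffered Pipe]
  take Versioned:  [Versioned BinaryStream object] + [Pipe Entity SocketStream BinaryStream object] + [Pipe]
  take Pipe:  [BinaryStream object] + [Pipe Entity SocketStream BinaryStream object] + [Pipe]
  take Entity:  [BinaryStream object] + [Entity SocketStream BinaryStream object]
  take SocketStream:  [BinaryStream object] + [SocketStream BinaryStream object]
  take BinaryStream:  [BinaryStream object] + [BinaryStream object]
  take object:  [object] + [object]
MRO: Named Buffered Versioned Pipe Entity SocketStream BinaryStream object
super() in Pipe.process on a Named instance goes to the class after Pipe in Named's MRO: Entity.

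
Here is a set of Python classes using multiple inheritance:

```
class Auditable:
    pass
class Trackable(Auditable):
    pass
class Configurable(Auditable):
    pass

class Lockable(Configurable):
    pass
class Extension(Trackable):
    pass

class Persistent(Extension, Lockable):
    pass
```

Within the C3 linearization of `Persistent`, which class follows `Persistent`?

Extension

L[Persistent] = Persistent + merge(L[Extension], L[Lockable], [Extension Lockable])
  take Extension:  [Extension Trackable Auditable object] + [Lockable Configurable Auditable object] + [Extension Lockable]
  take Trackable:  [Trackable Auditable object] + [Lockable Configurable Auditable object] + [Lockable]
  take Lockable:  [Auditable object] + [Lockable Configurable Auditable object] + [Lockable]
  take Configurable:  [Auditable object] + [Configurable Auditable object]
  take Auditable:  [Auditable object] + [Auditable object]
  take object:  [object] + [object]
MRO: Persistent Extension Trackable Lockable Configurable Auditable object
Persistent is at position 0; next is Extension.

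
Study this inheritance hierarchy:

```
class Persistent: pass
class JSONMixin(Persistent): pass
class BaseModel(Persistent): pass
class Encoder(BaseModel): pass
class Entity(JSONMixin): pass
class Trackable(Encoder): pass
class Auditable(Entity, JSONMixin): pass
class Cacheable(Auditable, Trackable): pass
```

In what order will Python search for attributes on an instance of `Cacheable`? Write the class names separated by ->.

Cacheable -> Auditable -> Entity -> JSONMixin -> Trackable -> Encoder -> BaseModel -> Persistent -> object

L[Cacheable] = Cacheable + merge(L[Auditable], L[Trackable], [Auditable Trackable])
  take Auditable:  [Auditable Entity JSONMixin Persistent object] + [Trackable Encoder BaseModel Persistent object] + [Auditable Trackable]
  take Entity:  [Entity JSONMixin Persistent object] + [Trackable Encoder BaseModel Persistent object] + [Trackable]
  take JSONMixin:  [JSONMixin Persistent object] + [Trackable Encoder BaseModel Persistent object] + [Trackable]
  take Trackable:  [Persistent object] + [Trackable Encoder BaseModel Persistent object] + [Trackable]
  take Encoder:  [Persistent object] + [Encoder BaseModel Persistent object]
  take BaseModel:  [Persistent object] + [BaseModel Persistent object]
  take Persistent:  [Persistent object] + [Persistent object]
  take object:  [object] + [object]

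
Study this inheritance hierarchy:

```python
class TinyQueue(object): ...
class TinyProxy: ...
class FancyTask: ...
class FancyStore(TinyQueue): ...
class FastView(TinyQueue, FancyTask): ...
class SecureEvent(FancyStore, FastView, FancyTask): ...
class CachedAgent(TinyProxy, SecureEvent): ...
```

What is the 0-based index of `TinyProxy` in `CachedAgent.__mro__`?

L[CachedAgent] = CachedAgent + merge(L[TinyProxy], L[SecureEvent], [TinyProxy SecureEvent])
  take TinyProxy:  [TinyProxy object] + [SecureEvent FancyStore FastView TinyQueue FancyTask object] + [TinyProxy SecureEvent]
  take SecureEvent:  [object] + [SecureEvent FancyStore FastView TinyQueue FancyTask object] + [SecureEvent]
  take FancyStore:  [object] + [FancyStore FastView TinyQueue FancyTask object]
  take FastView:  [object] + [FastView TinyQueue FancyTask object]
  take TinyQueue:  [object] + [TinyQueue FancyTask object]
  take FancyTask:  [object] + [FancyTask object]
  take object:  [object] + [object]
MRO: CachedAgent TinyProxy SecureEvent FancyStore FastView TinyQueue FancyTask object
TinyProxy sits at index 1.

1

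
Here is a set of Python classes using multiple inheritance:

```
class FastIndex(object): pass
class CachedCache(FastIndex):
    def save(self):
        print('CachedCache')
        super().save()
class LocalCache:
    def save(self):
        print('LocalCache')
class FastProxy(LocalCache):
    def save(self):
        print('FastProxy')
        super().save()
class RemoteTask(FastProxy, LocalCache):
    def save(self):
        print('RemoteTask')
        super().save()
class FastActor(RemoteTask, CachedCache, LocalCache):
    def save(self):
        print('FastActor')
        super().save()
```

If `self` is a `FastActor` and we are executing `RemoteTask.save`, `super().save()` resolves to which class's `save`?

L[FastActor] = FastActor + merge(L[RemoteTask], L[CachedCache], L[LocalCache], [RemoteTask CachedCache LocalCache])
  take RemoteTask:  [RemoteTask FastProxy LocalCache object] + [CachedCache FastIndex object] + [LocalCache object] + [RemoteTask CachedCache LocalCache]
  take FastProxy:  [FastProxy LocalCache object] + [CachedCache FastIndex object] + [LocalCache object] + [CachedCache LocalCache]
  take CachedCache:  [LocalCache object] + [CachedCache FastIndex object] + [LocalCache object] + [CachedCache LocalCache]
  take LocalCache:  [LocalCache object] + [FastIndex object] + [LocalCache object] + [LocalCache]
  take FastIndex:  [object] + [FastIndex object] + [object]
  take object:  [object] + [object] + [object]
MRO: FastActor RemoteTask FastProxy CachedCache LocalCache FastIndex object
super() in RemoteTask.save on a FastActor instance goes to the class after RemoteTask in FastActor's MRO: FastProxy.

FastProxy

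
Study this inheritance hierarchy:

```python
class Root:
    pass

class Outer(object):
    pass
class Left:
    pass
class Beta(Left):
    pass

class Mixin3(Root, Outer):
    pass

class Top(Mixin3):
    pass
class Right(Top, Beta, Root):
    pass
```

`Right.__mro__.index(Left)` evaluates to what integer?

6

L[Right] = Right + merge(L[Top], L[Beta], L[Root], [Top Beta Root])
  take Top:  [Top Mixin3 Root Outer object] + [Beta Left object] + [Root object] + [Top Beta Root]
  take Mixin3:  [Mixin3 Root Outer object] + [Beta Left object] + [Root object] + [Beta Root]
  take Beta:  [Root Outer object] + [Beta Left object] + [Root object] + [Beta Root]
  take Root:  [Root Outer object] + [Left object] + [Root object] + [Root]
  take Outer:  [Outer object] + [Left object] + [object]
  take Left:  [object] + [Left object] + [object]
  take object:  [object] + [object] + [object]
MRO: Right Top Mixin3 Beta Root Outer Left object
Left sits at index 6.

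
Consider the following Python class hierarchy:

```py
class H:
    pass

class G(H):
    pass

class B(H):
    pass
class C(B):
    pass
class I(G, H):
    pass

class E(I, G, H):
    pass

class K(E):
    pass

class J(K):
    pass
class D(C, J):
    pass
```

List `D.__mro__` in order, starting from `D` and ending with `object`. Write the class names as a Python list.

[D, C, B, J, K, E, I, G, H, object]

L[D] = D + merge(L[C], L[J], [C J])
  take C:  [C B H object] + [J K E I G H object] + [C J]
  take B:  [B H object] + [J K E I G H object] + [J]
  take J:  [H object] + [J K E I G H object] + [J]
  take K:  [H object] + [K E I G H object]
  take E:  [H object] + [E I G H object]
  take I:  [H object] + [I G H object]
  take G:  [H object] + [G H object]
  take H:  [H object] + [H object]
  take object:  [object] + [object]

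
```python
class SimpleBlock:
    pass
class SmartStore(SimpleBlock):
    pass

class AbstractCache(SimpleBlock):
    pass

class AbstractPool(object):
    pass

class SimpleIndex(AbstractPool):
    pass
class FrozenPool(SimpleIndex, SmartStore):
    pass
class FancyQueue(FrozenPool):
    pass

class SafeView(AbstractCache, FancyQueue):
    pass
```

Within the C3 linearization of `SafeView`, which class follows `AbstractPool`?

L[SafeView] = SafeView + merge(L[AbstractCache], L[FancyQueue], [AbstractCache FancyQueue])
  take AbstractCache:  [AbstractCache SimpleBlock object] + [FancyQueue FrozenPool SimpleIndex AbstractPool SmartStore SimpleBlock object] + [AbstractCache FancyQueue]
  take FancyQueue:  [SimpleBlock object] + [FancyQueue FrozenPool SimpleIndex AbstractPool SmartStore SimpleBlock object] + [FancyQueue]
  take FrozenPool:  [SimpleBlock object] + [FrozenPool SimpleIndex AbstractPool SmartStore SimpleBlock object]
  take SimpleIndex:  [SimpleBlock object] + [SimpleIndex AbstractPool SmartStore SimpleBlock object]
  take AbstractPool:  [SimpleBlock object] + [AbstractPool SmartStore SimpleBlock object]
  take SmartStore:  [SimpleBlock object] + [SmartStore SimpleBlock object]
  take SimpleBlock:  [SimpleBlock object] + [SimpleBlock object]
  take object:  [object] + [object]
MRO: SafeView AbstractCache FancyQueue FrozenPool SimpleIndex AbstractPool SmartStore SimpleBlock object
AbstractPool is at position 5; next is SmartStore.

SmartStore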